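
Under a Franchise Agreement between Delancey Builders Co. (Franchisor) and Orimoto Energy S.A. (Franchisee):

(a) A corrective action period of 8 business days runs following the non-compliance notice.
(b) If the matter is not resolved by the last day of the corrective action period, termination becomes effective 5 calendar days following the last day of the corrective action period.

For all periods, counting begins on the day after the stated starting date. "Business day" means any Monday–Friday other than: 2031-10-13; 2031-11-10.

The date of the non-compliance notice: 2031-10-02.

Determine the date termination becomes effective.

2031-10-20

The last day of the corrective action period: 8 business days after Thursday, 2031-10-02, skipping weekends and the listed holiday on Oct 13 — Oct 3, Oct 6, Oct 7, Oct 8, Oct 9, Oct 10, Oct 14, Oct 15 — lands on Wednesday, 2031-10-15.
The date termination becomes effective: 5 calendar days after 2031-10-15 is 2031-10-20.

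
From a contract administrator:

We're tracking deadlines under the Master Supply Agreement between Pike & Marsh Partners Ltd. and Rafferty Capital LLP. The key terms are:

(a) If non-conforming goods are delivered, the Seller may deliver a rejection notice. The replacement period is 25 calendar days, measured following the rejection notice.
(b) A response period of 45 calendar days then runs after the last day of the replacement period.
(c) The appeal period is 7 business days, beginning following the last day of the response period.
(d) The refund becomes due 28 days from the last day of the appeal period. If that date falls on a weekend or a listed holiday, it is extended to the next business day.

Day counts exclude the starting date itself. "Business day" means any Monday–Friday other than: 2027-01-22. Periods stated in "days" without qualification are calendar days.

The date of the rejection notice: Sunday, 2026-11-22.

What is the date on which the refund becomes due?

2027-03-09

The last day of the replacement period: 2026-11-22 + 25 days = 2026-12-17.
Adding 45 calendar days to 2026-12-17 gives 2027-01-31, which is the last day of the response period.
The last day of the appeal period: 7 business days after Sunday, 2027-01-31, skipping weekends — Feb 1, Feb 2, Feb 3, Feb 4, Feb 5, Feb 8, Feb 9 — lands on Tuesday, 2027-02-09.
The date on which the refund becomes due: 2027-02-09 + 28 days = 2027-03-09. 2027-03-09 is a Tuesday and is not a listed holiday, so no roll-forward applies.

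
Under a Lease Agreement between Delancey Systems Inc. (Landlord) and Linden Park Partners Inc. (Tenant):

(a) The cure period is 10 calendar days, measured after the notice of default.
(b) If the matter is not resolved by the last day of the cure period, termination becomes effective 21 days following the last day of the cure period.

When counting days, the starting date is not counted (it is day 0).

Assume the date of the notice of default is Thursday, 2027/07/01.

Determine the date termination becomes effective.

2027/08/01

The last day of the cure period: 2027/07/01 + 10 days = 2027/07/11.
The date termination becomes effective: 2027/07/11 + 21 days = 2027/08/01.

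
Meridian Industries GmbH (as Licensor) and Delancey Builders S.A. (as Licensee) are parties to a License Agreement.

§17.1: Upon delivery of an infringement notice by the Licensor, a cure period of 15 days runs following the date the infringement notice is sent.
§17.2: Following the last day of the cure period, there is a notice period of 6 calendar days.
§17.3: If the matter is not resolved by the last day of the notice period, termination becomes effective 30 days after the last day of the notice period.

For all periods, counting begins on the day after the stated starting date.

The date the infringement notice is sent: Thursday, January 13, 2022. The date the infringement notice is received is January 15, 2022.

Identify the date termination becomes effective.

March 5, 2022

The last day of the cure period: January 13, 2022 + 15 days = January 28, 2022.
The last day of the notice period: 6 calendar days after January 28, 2022 is February 3, 2022.
Adding 30 calendar days to February 3, 2022 gives March 5, 2022, which is the date termination becomes effective.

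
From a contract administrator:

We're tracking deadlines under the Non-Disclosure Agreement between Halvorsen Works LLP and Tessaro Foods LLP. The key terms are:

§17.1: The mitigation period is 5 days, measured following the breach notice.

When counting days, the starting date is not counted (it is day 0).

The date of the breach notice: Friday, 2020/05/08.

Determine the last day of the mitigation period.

The last day of the mitigation period: 5 calendar days after 2020/05/08 is 2020/05/13.

2020/05/13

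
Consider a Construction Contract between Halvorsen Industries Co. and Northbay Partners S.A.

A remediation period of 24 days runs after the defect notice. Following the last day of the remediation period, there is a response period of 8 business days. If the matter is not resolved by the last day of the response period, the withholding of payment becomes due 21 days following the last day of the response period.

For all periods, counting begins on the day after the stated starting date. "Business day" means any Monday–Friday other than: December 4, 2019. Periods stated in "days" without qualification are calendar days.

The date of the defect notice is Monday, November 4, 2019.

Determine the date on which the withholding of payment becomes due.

The last day of the remediation period: 24 calendar days after November 4, 2019 is November 28, 2019.
The last day of the response period: 8 business days after Thursday, November 28, 2019, skipping weekends and the listed holiday on Dec 4 — Nov 29, Dec 2, Dec 3, Dec 5, Dec 6, Dec 9, Dec 10, Dec 11 — lands on Wednesday, December 11, 2019.
The date on which the withholding of payment becomes due: 21 calendar days after December 11, 2019 is January 1, 2020.

January 1, 2020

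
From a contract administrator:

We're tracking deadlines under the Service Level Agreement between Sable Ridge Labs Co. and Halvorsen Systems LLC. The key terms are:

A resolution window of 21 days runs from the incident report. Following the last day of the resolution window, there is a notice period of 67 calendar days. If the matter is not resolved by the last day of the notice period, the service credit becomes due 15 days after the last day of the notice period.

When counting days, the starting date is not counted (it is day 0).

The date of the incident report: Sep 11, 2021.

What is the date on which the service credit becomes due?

Dec 23, 2021

The last day of the resolution window: 21 calendar days after Sep 11, 2021 is Oct 2, 2021.
The last day of the notice period: 67 calendar days after Oct 2, 2021 is Dec 8, 2021.
The date on which the service credit becomes due: 15 calendar days after Dec 8, 2021 is Dec 23, 2021.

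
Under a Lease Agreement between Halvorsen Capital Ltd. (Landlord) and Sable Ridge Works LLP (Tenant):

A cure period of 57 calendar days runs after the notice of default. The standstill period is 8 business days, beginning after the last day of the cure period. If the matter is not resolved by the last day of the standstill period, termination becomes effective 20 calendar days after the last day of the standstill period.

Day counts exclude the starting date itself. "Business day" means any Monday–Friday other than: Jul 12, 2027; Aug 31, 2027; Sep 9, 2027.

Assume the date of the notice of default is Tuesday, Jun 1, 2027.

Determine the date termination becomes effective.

Adding 57 calendar days to Jun 1, 2027 gives Jul 28, 2027, which is the last day of the cure period.
The last day of the standstill period: 8 business days after Wednesday, Jul 28, 2027, skipping weekends — Jul 29, Jul 30, Aug 2, Aug 3, Aug 4, Aug 5, Aug 6, Aug 9 — lands on Monday, Aug 9, 2027.
The date termination becomes effective: 20 calendar days after Aug 9, 2027 is Aug 29, 2027.

Aug 29, 2027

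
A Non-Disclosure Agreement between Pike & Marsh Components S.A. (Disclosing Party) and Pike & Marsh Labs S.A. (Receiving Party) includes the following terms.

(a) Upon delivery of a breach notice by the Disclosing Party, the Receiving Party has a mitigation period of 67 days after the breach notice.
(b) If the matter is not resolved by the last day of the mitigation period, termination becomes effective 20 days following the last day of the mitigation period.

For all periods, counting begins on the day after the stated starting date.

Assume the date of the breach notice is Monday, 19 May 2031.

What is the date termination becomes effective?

14 August 2031

Adding 67 calendar days to 19 May 2031 gives 25 July 2031, which is the last day of the mitigation period.
The date termination becomes effective: 20 calendar days after 25 July 2031 is 14 August 2031.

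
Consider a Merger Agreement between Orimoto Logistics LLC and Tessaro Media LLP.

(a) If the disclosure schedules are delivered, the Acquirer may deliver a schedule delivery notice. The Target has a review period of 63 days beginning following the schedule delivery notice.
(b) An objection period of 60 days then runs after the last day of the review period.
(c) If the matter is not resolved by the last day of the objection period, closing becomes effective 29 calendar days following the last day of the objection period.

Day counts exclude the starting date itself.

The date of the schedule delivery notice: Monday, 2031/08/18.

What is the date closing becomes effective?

Adding 63 calendar days to 2031/08/18 gives 2031/10/20, which is the last day of the review period.
Adding 60 calendar days to 2031/10/20 gives 2031/12/19, which is the last day of the objection period.
The date closing becomes effective: 2031/12/19 + 29 days = 2032/01/17.

2032/01/17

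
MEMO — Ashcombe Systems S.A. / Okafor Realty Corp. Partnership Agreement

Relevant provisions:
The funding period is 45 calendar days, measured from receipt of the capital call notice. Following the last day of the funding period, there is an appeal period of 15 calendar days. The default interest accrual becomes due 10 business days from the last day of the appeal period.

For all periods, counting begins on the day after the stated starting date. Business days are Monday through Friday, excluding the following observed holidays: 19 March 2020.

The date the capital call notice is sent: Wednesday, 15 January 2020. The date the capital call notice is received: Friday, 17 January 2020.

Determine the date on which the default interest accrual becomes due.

The last day of the funding period: 45 calendar days after 17 January 2020 is 2 March 2020.
Adding 15 calendar days to 2 March 2020 gives 17 March 2020, which is the last day of the appeal period.
The date on which the default interest accrual becomes due: counting 10 business days from Tuesday, 17 March 2020 (Mar 18, Mar 20, Mar 23, Mar 24, Mar 25, Mar 26, Mar 27, Mar 30, Mar 31, Apr 1, skipping weekends and the listed holiday on Mar 19) reaches Wednesday, 1 April 2020.

1 April 2020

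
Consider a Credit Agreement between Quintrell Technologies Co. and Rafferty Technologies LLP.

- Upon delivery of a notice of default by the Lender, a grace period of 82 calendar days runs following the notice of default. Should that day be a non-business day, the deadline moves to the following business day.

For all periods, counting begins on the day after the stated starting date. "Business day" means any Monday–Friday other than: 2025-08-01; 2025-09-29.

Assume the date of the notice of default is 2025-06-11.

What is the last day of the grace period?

2025-09-01

The last day of the grace period: 2025-06-11 + 82 days = 2025-09-01. 2025-09-01 is a Monday and is not a listed holiday, so no roll-forward applies.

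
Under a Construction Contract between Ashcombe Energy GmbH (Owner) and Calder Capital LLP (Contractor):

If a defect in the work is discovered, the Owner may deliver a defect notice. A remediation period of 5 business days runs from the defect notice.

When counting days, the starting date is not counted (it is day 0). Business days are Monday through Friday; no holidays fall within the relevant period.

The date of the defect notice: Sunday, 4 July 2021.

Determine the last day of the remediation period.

9 July 2021

The last day of the remediation period: counting 5 business days from Sunday, 4 July 2021 (Jul 5, Jul 6, Jul 7, Jul 8, Jul 9, skipping weekends) reaches Friday, 9 July 2021.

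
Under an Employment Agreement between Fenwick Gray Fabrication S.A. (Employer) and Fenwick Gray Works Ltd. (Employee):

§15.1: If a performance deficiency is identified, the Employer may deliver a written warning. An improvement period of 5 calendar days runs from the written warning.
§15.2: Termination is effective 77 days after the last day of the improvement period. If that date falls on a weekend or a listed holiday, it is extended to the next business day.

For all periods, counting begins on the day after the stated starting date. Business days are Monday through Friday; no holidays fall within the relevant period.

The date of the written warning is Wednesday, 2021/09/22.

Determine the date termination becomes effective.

2021/12/13

The last day of the improvement period: 2021/09/22 + 5 days = 2021/09/27.
The date termination becomes effective: 2021/09/27 + 77 days = 2021/12/13. 2021/12/13 is a Monday, so no roll-forward applies.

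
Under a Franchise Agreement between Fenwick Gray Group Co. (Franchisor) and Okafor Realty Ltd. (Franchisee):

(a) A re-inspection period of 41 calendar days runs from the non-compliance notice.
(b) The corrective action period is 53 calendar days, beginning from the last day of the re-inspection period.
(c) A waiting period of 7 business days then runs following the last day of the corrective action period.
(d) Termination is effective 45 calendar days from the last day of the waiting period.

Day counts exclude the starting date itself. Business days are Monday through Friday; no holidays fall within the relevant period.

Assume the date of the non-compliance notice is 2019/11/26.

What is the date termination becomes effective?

2020/04/24

Adding 41 calendar days to 2019/11/26 gives 2020/01/06, which is the last day of the re-inspection period.
The last day of the corrective action period: 2020/01/06 + 53 days = 2020/02/28.
The last day of the waiting period: 7 business days after Friday, 2020/02/28, skipping weekends — Mar 2, Mar 3, Mar 4, Mar 5, Mar 6, Mar 9, Mar 10 — lands on Tuesday, 2020/03/10.
The date termination becomes effective: 2020/03/10 + 45 days = 2020/04/24.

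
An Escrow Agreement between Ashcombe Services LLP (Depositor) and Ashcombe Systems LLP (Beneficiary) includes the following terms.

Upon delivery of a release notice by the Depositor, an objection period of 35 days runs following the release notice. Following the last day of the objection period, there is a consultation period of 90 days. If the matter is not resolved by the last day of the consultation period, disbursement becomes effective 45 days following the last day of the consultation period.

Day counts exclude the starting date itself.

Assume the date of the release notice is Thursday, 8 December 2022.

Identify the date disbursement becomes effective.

The last day of the objection period: 8 December 2022 + 35 days = 12 January 2023.
The last day of the consultation period: 90 calendar days after 12 January 2023 is 12 April 2023.
The date disbursement becomes effective: 45 calendar days after 12 April 2023 is 27 May 2023.

27 May 2023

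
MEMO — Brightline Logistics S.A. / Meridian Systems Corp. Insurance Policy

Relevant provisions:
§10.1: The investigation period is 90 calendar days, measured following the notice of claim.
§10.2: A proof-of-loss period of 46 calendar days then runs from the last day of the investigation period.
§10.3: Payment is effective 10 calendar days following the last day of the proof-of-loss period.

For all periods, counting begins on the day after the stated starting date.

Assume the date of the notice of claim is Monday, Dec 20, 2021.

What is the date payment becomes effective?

Adding 90 calendar days to Dec 20, 2021 gives Mar 20, 2022, which is the last day of the investigation period.
The last day of the proof-of-loss period: 46 calendar days after Mar 20, 2022 is May 5, 2022.
The date payment becomes effective: 10 calendar days after May 5, 2022 is May 15, 2022.

May 15, 2022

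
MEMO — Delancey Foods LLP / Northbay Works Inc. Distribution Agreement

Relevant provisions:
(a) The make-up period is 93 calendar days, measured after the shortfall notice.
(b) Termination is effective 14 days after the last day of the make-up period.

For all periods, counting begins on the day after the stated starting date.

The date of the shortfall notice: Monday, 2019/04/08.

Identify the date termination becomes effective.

2019/07/24

The last day of the make-up period: 93 calendar days after 2019/04/08 is 2019/07/10.
The date termination becomes effective: 14 calendar days after 2019/07/10 is 2019/07/24.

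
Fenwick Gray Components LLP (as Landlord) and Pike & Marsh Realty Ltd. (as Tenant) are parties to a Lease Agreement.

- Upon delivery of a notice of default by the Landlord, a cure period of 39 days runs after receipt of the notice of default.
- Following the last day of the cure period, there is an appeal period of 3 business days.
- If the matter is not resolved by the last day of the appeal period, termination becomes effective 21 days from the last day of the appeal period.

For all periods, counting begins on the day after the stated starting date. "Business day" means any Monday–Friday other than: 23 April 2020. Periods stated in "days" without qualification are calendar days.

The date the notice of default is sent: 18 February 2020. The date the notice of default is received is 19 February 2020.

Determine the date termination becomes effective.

The last day of the cure period: 19 February 2020 + 39 days = 29 March 2020.
From Sunday, 29 March 2020, 3 business days (Mar 30, Mar 31, Apr 1, skipping weekends) brings us to Wednesday, 1 April 2020, which is the last day of the appeal period.
The date termination becomes effective: 1 April 2020 + 21 days = 22 April 2020.

22 April 2020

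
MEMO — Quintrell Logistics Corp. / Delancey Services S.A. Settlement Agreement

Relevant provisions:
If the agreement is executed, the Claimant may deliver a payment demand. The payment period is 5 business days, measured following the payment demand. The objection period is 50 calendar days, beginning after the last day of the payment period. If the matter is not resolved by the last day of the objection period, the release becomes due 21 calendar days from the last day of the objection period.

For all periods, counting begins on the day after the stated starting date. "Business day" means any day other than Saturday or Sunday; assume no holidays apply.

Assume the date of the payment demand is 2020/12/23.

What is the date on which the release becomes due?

The last day of the payment period: counting 5 business days from Wednesday, 2020/12/23 (Dec 24, Dec 25, Dec 28, Dec 29, Dec 30, skipping weekends) reaches Wednesday, 2020/12/30.
The last day of the objection period: 50 calendar days after 2020/12/30 is 2021/02/18.
The date on which the release becomes due: 2021/02/18 + 21 days = 2021/03/11.

2021/03/11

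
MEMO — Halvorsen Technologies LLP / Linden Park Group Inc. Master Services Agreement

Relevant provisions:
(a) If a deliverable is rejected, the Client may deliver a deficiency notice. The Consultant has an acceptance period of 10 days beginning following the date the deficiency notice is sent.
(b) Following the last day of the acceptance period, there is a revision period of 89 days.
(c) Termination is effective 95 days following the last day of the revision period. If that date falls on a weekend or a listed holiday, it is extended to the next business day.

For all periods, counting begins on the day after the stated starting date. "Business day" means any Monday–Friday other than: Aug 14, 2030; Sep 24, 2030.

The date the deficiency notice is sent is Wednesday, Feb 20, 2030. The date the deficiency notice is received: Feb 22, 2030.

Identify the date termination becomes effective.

Adding 10 calendar days to Feb 20, 2030 gives Mar 2, 2030, which is the last day of the acceptance period.
The last day of the revision period: 89 calendar days after Mar 2, 2030 is May 30, 2030.
The date termination becomes effective: May 30, 2030 + 95 days = Sep 2, 2030. Sep 2, 2030 is a Monday and is not a listed holiday, so no roll-forward applies.

Sep 2, 2030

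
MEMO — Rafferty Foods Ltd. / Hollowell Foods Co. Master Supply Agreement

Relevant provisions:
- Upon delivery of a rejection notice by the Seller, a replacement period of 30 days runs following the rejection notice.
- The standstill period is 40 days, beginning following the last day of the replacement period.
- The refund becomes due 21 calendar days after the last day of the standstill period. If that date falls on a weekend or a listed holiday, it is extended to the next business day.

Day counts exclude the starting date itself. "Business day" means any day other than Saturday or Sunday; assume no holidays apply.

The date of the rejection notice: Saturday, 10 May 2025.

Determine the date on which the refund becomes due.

11 August 2025

The last day of the replacement period: 30 calendar days after 10 May 2025 is 9 June 2025.
The last day of the standstill period: 40 calendar days after 9 June 2025 is 19 July 2025.
The date on which the refund becomes due: 19 July 2025 + 21 days = 9 August 2025. That falls on a Saturday, so it rolls to the next business day, Monday, 11 August 2025.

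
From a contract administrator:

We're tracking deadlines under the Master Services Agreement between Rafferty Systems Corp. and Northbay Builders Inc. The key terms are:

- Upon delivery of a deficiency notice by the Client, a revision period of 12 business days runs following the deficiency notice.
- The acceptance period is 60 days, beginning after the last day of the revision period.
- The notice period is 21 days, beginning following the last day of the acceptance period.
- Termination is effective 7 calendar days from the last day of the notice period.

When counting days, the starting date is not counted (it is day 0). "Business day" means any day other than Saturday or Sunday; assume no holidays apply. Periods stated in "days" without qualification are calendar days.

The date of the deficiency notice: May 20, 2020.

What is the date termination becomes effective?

From Wednesday, May 20, 2020, 12 business days (May 21, May 22, May 25, May 26, …, Jun 3, Jun 4, Jun 5, skipping weekends) brings us to Friday, June 5, 2020, which is the last day of the revision period.
The last day of the acceptance period: 60 calendar days after June 5, 2020 is August 4, 2020.
The last day of the notice period: August 4, 2020 + 21 days = August 25, 2020.
The date termination becomes effective: August 25, 2020 + 7 days = September 1, 2020.

September 1, 2020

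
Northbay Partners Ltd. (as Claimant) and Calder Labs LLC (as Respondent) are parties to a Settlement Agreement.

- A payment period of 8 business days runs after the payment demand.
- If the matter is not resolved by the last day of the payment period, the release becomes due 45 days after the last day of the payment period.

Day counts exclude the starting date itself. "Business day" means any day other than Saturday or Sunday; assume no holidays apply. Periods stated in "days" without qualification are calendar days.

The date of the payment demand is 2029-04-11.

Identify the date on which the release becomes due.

The last day of the payment period: 8 business days after Wednesday, 2029-04-11, skipping weekends — Apr 12, Apr 13, Apr 16, Apr 17, Apr 18, Apr 19, Apr 20, Apr 23 — lands on Monday, 2029-04-23.
The date on which the release becomes due: 45 calendar days after 2029-04-23 is 2029-06-07.

2029-06-07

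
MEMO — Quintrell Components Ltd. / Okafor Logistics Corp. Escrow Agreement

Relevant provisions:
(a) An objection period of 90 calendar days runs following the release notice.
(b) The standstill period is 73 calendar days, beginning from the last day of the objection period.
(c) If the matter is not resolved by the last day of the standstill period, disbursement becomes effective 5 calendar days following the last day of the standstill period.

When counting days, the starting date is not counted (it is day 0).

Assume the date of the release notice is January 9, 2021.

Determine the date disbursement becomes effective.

The last day of the objection period: 90 calendar days after January 9, 2021 is April 9, 2021.
The last day of the standstill period: 73 calendar days after April 9, 2021 is June 21, 2021.
The date disbursement becomes effective: June 21, 2021 + 5 days = June 26, 2021.

June 26, 2021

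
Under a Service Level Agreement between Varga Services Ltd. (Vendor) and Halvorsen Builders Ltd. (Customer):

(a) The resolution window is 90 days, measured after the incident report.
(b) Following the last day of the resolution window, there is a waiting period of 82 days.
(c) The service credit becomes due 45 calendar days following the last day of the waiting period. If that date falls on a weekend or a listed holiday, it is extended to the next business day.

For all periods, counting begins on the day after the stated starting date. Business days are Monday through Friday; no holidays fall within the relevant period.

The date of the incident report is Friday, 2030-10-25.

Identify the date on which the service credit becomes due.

Adding 90 calendar days to 2030-10-25 gives 2031-01-23, which is the last day of the resolution window.
The last day of the waiting period: 2031-01-23 + 82 days = 2031-04-15.
The date on which the service credit becomes due: 45 calendar days after 2031-04-15 is 2031-05-30. 2031-05-30 is a Friday, so no roll-forward applies.

2031-05-30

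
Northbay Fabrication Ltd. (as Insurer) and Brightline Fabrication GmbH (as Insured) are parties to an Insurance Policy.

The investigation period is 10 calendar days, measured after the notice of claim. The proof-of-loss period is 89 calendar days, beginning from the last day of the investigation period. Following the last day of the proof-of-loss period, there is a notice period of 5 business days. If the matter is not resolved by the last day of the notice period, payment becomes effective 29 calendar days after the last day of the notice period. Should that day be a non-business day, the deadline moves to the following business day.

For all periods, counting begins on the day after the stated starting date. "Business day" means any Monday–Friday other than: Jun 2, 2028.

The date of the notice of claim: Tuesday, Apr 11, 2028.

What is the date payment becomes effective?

The last day of the investigation period: Apr 11, 2028 + 10 days = Apr 21, 2028.
The last day of the proof-of-loss period: Apr 21, 2028 + 89 days = Jul 19, 2028.
The last day of the notice period: counting 5 business days from Wednesday, Jul 19, 2028 (Jul 20, Jul 21, Jul 24, Jul 25, Jul 26, skipping weekends) reaches Wednesday, Jul 26, 2028.
The date payment becomes effective: 29 calendar days after Jul 26, 2028 is Aug 24, 2028. Aug 24, 2028 is a Thursday and is not a listed holiday, so no roll-forward applies.

Aug 24, 2028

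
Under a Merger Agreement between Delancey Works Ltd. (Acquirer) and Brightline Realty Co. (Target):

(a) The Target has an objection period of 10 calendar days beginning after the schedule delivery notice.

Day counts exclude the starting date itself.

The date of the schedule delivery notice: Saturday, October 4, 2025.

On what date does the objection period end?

October 14, 2025

The last day of the objection period: 10 calendar days after October 4, 2025 is October 14, 2025.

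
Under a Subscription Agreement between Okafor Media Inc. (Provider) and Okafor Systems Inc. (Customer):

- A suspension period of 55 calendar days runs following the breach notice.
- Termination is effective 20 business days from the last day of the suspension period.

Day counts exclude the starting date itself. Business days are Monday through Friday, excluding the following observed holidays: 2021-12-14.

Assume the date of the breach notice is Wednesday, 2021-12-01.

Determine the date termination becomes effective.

2022-02-22

The last day of the suspension period: 2021-12-01 + 55 days = 2022-01-25.
The date termination becomes effective: 20 business days after Tuesday, 2022-01-25, skipping weekends — Jan 26, Jan 27, Jan 28, Jan 31, …, Feb 18, Feb 21, Feb 22 — lands on Tuesday, 2022-02-22.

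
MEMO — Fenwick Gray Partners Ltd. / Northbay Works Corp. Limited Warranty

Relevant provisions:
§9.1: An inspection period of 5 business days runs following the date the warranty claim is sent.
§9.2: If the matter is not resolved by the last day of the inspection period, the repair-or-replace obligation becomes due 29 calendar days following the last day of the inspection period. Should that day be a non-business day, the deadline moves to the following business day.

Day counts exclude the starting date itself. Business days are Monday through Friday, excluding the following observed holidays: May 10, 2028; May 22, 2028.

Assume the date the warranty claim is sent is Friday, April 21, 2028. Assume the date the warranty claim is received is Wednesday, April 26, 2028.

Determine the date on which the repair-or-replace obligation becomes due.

May 29, 2028

The last day of the inspection period: 5 business days after Friday, April 21, 2028, skipping weekends — Apr 24, Apr 25, Apr 26, Apr 27, Apr 28 — lands on Friday, April 28, 2028.
The date on which the repair-or-replace obligation becomes due: 29 calendar days after April 28, 2028 is May 27, 2028. That falls on a Saturday, so it rolls to the next business day, Monday, May 29, 2028.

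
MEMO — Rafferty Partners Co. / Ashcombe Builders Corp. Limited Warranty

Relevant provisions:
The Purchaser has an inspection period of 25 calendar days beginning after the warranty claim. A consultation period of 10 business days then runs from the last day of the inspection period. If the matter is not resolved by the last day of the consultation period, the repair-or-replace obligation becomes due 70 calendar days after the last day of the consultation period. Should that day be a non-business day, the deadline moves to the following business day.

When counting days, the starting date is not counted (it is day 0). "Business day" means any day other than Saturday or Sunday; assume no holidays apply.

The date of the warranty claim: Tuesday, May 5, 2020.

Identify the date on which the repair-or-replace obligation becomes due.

Aug 21, 2020

The last day of the inspection period: May 5, 2020 + 25 days = May 30, 2020.
The last day of the consultation period: counting 10 business days from Saturday, May 30, 2020 (Jun 1, Jun 2, Jun 3, Jun 4, Jun 5, Jun 8, Jun 9, Jun 10, Jun 11, Jun 12, skipping weekends) reaches Friday, Jun 12, 2020.
The date on which the repair-or-replace obligation becomes due: 70 calendar days after Jun 12, 2020 is Aug 21, 2020. Aug 21, 2020 is a Friday, so no roll-forward applies.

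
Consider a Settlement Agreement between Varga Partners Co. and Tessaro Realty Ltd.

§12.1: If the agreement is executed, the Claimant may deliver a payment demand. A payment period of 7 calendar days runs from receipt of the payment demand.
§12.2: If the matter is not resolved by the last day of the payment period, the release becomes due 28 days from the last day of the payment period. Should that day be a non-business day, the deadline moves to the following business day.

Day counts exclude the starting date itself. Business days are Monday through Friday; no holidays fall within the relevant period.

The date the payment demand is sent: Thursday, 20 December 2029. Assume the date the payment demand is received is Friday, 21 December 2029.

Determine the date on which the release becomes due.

25 January 2030

The last day of the payment period: 21 December 2029 + 7 days = 28 December 2029.
The date on which the release becomes due: 28 calendar days after 28 December 2029 is 25 January 2030. 25 January 2030 is a Friday, so no roll-forward applies.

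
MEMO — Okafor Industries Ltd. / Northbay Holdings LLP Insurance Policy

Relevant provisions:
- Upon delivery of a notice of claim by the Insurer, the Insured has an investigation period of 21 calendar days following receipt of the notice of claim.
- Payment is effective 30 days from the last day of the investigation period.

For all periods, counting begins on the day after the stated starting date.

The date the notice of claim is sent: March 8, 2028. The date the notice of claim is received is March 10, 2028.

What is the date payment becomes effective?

Adding 21 calendar days to March 10, 2028 gives March 31, 2028, which is the last day of the investigation period.
The date payment becomes effective: March 31, 2028 + 30 days = April 30, 2028.

April 30, 2028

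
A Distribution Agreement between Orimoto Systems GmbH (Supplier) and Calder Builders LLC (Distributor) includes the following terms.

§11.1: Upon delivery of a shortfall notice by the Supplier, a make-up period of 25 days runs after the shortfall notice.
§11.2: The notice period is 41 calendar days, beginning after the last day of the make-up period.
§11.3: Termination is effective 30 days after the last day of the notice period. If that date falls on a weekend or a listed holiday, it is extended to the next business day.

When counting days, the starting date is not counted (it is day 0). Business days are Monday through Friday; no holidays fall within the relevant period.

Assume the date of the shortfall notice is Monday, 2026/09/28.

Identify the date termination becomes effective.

The last day of the make-up period: 25 calendar days after 2026/09/28 is 2026/10/23.
The last day of the notice period: 41 calendar days after 2026/10/23 is 2026/12/03.
Adding 30 calendar days to 2026/12/03 gives 2027/01/02, which is the date termination becomes effective. That falls on a Saturday, so it rolls to the next business day, Monday, 2027/01/04.

2027/01/04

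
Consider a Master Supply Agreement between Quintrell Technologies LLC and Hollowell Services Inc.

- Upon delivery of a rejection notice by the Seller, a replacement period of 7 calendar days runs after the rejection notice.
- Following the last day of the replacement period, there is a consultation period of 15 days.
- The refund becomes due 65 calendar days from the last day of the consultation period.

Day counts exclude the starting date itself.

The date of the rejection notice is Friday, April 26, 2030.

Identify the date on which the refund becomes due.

July 22, 2030

The last day of the replacement period: 7 calendar days after April 26, 2030 is May 3, 2030.
Adding 15 calendar days to May 3, 2030 gives May 18, 2030, which is the last day of the consultation period.
Adding 65 calendar days to May 18, 2030 gives July 22, 2030, which is the date on which the refund becomes due.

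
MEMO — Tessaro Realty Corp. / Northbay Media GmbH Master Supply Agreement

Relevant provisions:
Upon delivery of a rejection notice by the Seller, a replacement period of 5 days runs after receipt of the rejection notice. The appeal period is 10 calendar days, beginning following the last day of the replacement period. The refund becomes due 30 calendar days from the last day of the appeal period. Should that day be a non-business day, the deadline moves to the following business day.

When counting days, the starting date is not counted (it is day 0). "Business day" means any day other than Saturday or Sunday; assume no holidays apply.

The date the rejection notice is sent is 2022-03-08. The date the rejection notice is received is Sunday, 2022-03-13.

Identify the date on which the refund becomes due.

The last day of the replacement period: 2022-03-13 + 5 days = 2022-03-18.
The last day of the appeal period: 10 calendar days after 2022-03-18 is 2022-03-28.
The date on which the refund becomes due: 30 calendar days after 2022-03-28 is 2022-04-27. 2022-04-27 is a Wednesday, so no roll-forward applies.

2022-04-27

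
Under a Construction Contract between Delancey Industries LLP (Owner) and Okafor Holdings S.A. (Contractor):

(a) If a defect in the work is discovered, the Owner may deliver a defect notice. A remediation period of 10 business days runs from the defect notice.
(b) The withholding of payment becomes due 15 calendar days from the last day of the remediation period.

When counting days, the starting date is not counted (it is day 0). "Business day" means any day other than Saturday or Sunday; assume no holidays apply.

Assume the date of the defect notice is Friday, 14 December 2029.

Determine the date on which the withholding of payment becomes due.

12 January 2030

The last day of the remediation period: counting 10 business days from Friday, 14 December 2029 (Dec 17, Dec 18, Dec 19, Dec 20, Dec 21, Dec 24, Dec 25, Dec 26, Dec 27, Dec 28, skipping weekends) reaches Friday, 28 December 2029.
The date on which the withholding of payment becomes due: 28 December 2029 + 15 days = 12 January 2030.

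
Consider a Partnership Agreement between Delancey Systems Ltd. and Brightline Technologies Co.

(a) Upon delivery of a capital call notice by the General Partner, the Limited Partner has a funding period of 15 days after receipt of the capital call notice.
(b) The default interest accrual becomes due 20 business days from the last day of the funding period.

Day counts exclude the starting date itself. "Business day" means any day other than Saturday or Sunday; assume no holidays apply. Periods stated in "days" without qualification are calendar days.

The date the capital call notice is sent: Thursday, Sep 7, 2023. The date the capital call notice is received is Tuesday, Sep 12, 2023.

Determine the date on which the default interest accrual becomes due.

The last day of the funding period: Sep 12, 2023 + 15 days = Sep 27, 2023.
From Wednesday, Sep 27, 2023, 20 business days (Sep 28, Sep 29, Oct 2, Oct 3, …, Oct 23, Oct 24, Oct 25, skipping weekends) brings us to Wednesday, Oct 25, 2023, which is the date on which the default interest accrual becomes due.

Oct 25, 2023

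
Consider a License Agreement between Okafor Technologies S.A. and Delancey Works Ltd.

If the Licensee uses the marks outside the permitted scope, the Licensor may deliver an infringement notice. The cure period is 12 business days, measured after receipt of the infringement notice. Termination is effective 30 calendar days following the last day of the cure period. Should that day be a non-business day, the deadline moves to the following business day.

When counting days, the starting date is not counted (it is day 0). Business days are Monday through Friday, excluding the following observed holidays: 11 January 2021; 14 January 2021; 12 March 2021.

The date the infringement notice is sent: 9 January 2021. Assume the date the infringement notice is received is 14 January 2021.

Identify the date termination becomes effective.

3 March 2021

From Thursday, 14 January 2021, 12 business days (Jan 15, Jan 18, Jan 19, Jan 20, …, Jan 28, Jan 29, Feb 1, skipping weekends) brings us to Monday, 1 February 2021, which is the last day of the cure period.
The date termination becomes effective: 30 calendar days after 1 February 2021 is 3 March 2021. 3 March 2021 is a Wednesday and is not a listed holiday, so no roll-forward applies.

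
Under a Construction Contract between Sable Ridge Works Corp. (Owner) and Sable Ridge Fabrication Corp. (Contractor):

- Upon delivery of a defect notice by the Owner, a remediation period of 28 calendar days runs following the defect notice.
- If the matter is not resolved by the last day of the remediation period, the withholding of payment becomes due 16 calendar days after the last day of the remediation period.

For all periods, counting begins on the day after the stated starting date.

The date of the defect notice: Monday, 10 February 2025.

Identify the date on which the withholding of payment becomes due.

The last day of the remediation period: 10 February 2025 + 28 days = 10 March 2025.
Adding 16 calendar days to 10 March 2025 gives 26 March 2025, which is the date on which the withholding of payment becomes due.

26 March 2025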